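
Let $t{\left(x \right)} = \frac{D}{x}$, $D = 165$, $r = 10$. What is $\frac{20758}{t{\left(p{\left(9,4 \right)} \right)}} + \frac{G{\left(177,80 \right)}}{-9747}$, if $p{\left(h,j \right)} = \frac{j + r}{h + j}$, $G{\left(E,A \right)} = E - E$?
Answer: $\frac{290612}{2145} \approx 135.48$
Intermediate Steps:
$G{\left(E,A \right)} = 0$
$p{\left(h,j \right)} = \frac{10 + j}{h + j}$ ($p{\left(h,j \right)} = \frac{j + 10}{h + j} = \frac{10 + j}{h + j}$)
$t{\left(x \right)} = \frac{165}{x}$
$\frac{20758}{t{\left(p{\left(9,4 \right)} \right)}} + \frac{G{\left(177,80 \right)}}{-9747} = \frac{20758}{165 \frac{1}{\frac{1}{9 + 4} \left(10 + 4\right)}} + \frac{0}{-9747} = \frac{20758}{165 \frac{1}{\frac{1}{13} \cdot 14}} + 0 \left(- \frac{1}{9747}\right) = \frac{20758}{165 \frac{1}{\frac{1}{13} \cdot 14}} + 0 = \frac{20758}{165 \frac{1}{\frac{14}{13}}} + 0 = \frac{20758}{165 \cdot \frac{13}{14}} + 0 = \frac{20758}{\frac{2145}{14}} + 0 = 20758 \cdot \frac{14}{2145} + 0 = \frac{290612}{2145} + 0 = \frac{290612}{2145}$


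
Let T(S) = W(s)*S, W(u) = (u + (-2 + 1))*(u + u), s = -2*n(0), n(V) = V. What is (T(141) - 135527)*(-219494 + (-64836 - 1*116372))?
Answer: 54305939954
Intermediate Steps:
s = 0 (s = -2*0 = 0)
W(u) = 2*u*(-1 + u) (W(u) = (u - 1)*(2*u) = (-1 + u)*(2*u) = 2*u*(-1 + u))
T(S) = 0 (T(S) = (2*0*(-1 + 0))*S = (2*0*(-1))*S = 0*S = 0)
(T(141) - 135527)*(-219494 + (-64836 - 1*116372)) = (0 - 135527)*(-219494 + (-64836 - 1*116372)) = -135527*(-219494 + (-64836 - 116372)) = -135527*(-219494 - 181208) = -135527*(-400702) = 54305939954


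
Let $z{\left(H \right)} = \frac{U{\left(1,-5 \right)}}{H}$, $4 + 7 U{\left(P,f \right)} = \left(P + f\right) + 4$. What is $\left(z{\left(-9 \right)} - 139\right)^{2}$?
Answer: $\frac{76615009}{3969} \approx 19303.0$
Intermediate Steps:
$U{\left(P,f \right)} = \frac{P}{7} + \frac{f}{7}$ ($U{\left(P,f \right)} = - \frac{4}{7} + \frac{\left(P + f\right) + 4}{7} = - \frac{4}{7} + \frac{4 + P + f}{7} = - \frac{4}{7} + \left(\frac{4}{7} + \frac{P}{7} + \frac{f}{7}\right) = \frac{P}{7} + \frac{f}{7}$)
$z{\left(H \right)} = - \frac{4}{7 H}$ ($z{\left(H \right)} = \frac{\frac{1}{7} \cdot 1 + \frac{1}{7} \left(-5\right)}{H} = \frac{\frac{1}{7} - \frac{5}{7}}{H} = - \frac{4}{7 H}$)
$\left(z{\left(-9 \right)} - 139\right)^{2} = \left(- \frac{4}{7 \left(-9\right)} - 139\right)^{2} = \left(\left(- \frac{4}{7}\right) \left(- \frac{1}{9}\right) - 139\right)^{2} = \left(\frac{4}{63} - 139\right)^{2} = \left(- \frac{8753}{63}\right)^{2} = \frac{76615009}{3969}$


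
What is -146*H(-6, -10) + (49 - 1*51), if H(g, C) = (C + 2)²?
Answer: -9346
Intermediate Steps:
H(g, C) = (2 + C)²
-146*H(-6, -10) + (49 - 1*51) = -146*(2 - 10)² + (49 - 1*51) = -146*(-8)² + (49 - 51) = -146*64 - 2 = -9344 - 2 = -9346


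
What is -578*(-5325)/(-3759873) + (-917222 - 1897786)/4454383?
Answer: -476352848834/328390477909 ≈ -1.4506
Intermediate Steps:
-578*(-5325)/(-3759873) + (-917222 - 1897786)/4454383 = 3077850*(-1/3759873) - 2815008*1/4454383 = -60350/73723 - 2815008/4454383 = -476352848834/328390477909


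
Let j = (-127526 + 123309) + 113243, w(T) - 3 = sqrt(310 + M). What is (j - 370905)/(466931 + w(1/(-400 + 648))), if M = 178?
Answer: -61140104493/109013679934 + 261879*sqrt(122)/109013679934 ≈ -0.56082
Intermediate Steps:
w(T) = 3 + 2*sqrt(122) (w(T) = 3 + sqrt(310 + 178) = 3 + sqrt(488) = 3 + 2*sqrt(122))
j = 109026 (j = -4217 + 113243 = 109026)
(j - 370905)/(466931 + w(1/(-400 + 648))) = (109026 - 370905)/(466931 + (3 + 2*sqrt(122))) = -261879/(466934 + 2*sqrt(122))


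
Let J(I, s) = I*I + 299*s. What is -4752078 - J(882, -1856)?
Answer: -4975058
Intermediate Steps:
J(I, s) = I**2 + 299*s
-4752078 - J(882, -1856) = -4752078 - (882**2 + 299*(-1856)) = -4752078 - (777924 - 554944) = -4752078 - 1*222980 = -4752078 - 222980 = -4975058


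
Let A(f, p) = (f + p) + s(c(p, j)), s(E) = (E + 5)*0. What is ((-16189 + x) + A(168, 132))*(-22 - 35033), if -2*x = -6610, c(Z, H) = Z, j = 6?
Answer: 441132120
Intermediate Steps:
x = 3305 (x = -½*(-6610) = 3305)
s(E) = 0 (s(E) = (5 + E)*0 = 0)
A(f, p) = f + p (A(f, p) = (f + p) + 0 = f + p)
((-16189 + x) + A(168, 132))*(-22 - 35033) = ((-16189 + 3305) + (168 + 132))*(-22 - 35033) = (-12884 + 300)*(-35055) = -12584*(-35055) = 441132120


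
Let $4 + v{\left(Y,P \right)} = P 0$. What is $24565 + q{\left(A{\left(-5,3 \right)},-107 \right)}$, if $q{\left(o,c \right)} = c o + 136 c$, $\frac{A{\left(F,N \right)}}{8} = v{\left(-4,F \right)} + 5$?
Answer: $9157$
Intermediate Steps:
$v{\left(Y,P \right)} = -4$ ($v{\left(Y,P \right)} = -4 + P 0 = -4 + 0 = -4$)
$A{\left(F,N \right)} = 8$ ($A{\left(F,N \right)} = 8 \left(-4 + 5\right) = 8 \cdot 1 = 8$)
$q{\left(o,c \right)} = 136 c + c o$
$24565 + q{\left(A{\left(-5,3 \right)},-107 \right)} = 24565 - 107 \left(136 + 8\right) = 24565 - 15408 = 9157$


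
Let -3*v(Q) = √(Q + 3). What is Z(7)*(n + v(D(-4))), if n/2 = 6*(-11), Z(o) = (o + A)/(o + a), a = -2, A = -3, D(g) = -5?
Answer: -528/5 - 4*I*√2/15 ≈ -105.6 - 0.37712*I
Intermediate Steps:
v(Q) = -√(3 + Q)/3 (v(Q) = -√(Q + 3)/3 = -√(3 + Q)/3)
Z(o) = (-3 + o)/(-2 + o) (Z(o) = (o - 3)/(o - 2) = (-3 + o)/(-2 + o))
n = -132 (n = 2*(6*(-11)) = 2*(-66) = -132)
Z(7)*(n + v(D(-4))) = ((-3 + 7)/(-2 + 7))*(-132 - √(3 - 5)/3) = (4/5)*(-132 - I*√2/3) = ((⅕)*4)*(-132 - I*√2/3) = 4*(-132 - I*√2/3)/5 = -528/5 - 4*I*√2/15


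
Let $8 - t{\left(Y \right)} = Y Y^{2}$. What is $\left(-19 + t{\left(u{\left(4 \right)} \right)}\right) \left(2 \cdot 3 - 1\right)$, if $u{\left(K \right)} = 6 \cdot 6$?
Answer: $-233335$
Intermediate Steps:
$u{\left(K \right)} = 36$
$t{\left(Y \right)} = 8 - Y^{3}$ ($t{\left(Y \right)} = 8 - Y Y^{2} = 8 - Y^{3}$)
$\left(-19 + t{\left(u{\left(4 \right)} \right)}\right) \left(2 \cdot 3 - 1\right) = \left(-19 + \left(8 - 36^{3}\right)\right) \left(2 \cdot 3 - 1\right) = \left(-19 + \left(8 - 46656\right)\right) \left(6 - 1\right) = \left(-19 + \left(8 - 46656\right)\right) 5 = \left(-19 - 46648\right) 5 = \left(-46667\right) 5 = -233335$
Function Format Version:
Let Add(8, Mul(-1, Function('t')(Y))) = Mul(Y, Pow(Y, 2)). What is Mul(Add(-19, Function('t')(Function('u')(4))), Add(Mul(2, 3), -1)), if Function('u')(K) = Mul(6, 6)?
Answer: -233335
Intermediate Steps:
Function('u')(K) = 36
Function('t')(Y) = Add(8, Mul(-1, Pow(Y, 3))) (Function('t')(Y) = Add(8, Mul(-1, Mul(Y, Pow(Y, 2)))) = Add(8, Mul(-1, Pow(Y, 3))))
Mul(Add(-19, Function('t')(Function('u')(4))), Add(Mul(2, 3), -1)) = Mul(Add(-19, Add(8, Mul(-1, Pow(36, 3)))), Add(Mul(2, 3), -1)) = Mul(Add(-19, Add(8, Mul(-1, 46656))), Add(6, -1)) = Mul(Add(-19, Add(8, -46656)), 5) = Mul(Add(-19, -46648), 5) = Mul(-46667, 5) = -233335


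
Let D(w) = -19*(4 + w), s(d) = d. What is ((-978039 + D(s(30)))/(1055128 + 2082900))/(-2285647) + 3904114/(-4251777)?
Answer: -28001957900406879979/30495548605445874132 ≈ -0.91823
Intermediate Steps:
D(w) = -76 - 19*w
((-978039 + D(s(30)))/(1055128 + 2082900))/(-2285647) + 3904114/(-4251777) = ((-978039 + (-76 - 19*30))/(1055128 + 2082900))/(-2285647) + 3904114/(-4251777) = ((-978039 + (-76 - 570))/3138028)*(-1/2285647) + 3904114*(-1/4251777) = ((-978039 - 646)*(1/3138028))*(-1/2285647) - 3904114/4251777 = -978685*1/3138028*(-1/2285647) - 3904114/4251777 = -978685/3138028*(-1/2285647) - 3904114/4251777 = 978685/7172424284116 - 3904114/4251777 = -28001957900406879979/30495548605445874132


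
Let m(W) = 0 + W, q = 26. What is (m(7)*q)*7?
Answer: 1274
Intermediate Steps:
m(W) = W
(m(7)*q)*7 = (7*26)*7 = 182*7 = 1274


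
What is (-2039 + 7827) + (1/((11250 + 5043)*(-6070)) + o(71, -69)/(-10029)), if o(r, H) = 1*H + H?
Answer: 1913619906494957/330617718930 ≈ 5788.0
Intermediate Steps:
o(r, H) = 2*H (o(r, H) = H + H = 2*H)
(-2039 + 7827) + (1/((11250 + 5043)*(-6070)) + o(71, -69)/(-10029)) = (-2039 + 7827) + (1/((11250 + 5043)*(-6070)) + (2*(-69))/(-10029)) = 5788 + (-1/6070/16293 - 138*(-1/10029)) = 5788 + ((1/16293)*(-1/6070) + 46/3343) = 5788 + (-1/98898510 + 46/3343) = 5788 + 4549328117/330617718930 = 1913619906494957/330617718930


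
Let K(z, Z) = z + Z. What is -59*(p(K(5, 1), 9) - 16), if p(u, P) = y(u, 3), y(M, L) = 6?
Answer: 590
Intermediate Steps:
K(z, Z) = Z + z
p(u, P) = 6
-59*(p(K(5, 1), 9) - 16) = -59*(6 - 16) = -59*(-10) = 590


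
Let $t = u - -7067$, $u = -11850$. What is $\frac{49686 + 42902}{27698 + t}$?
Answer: $\frac{92588}{22915} \approx 4.0405$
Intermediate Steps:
$t = -4783$ ($t = -11850 - -7067 = -11850 + 7067 = -4783$)
$\frac{49686 + 42902}{27698 + t} = \frac{49686 + 42902}{27698 - 4783} = \frac{92588}{22915}$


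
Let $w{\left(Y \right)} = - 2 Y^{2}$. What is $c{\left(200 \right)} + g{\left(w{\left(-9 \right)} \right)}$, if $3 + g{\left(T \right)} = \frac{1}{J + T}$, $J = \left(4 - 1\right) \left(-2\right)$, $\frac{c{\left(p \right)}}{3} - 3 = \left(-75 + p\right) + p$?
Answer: $\frac{164807}{168} \approx 980.99$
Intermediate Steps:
$c{\left(p \right)} = -216 + 6 p$ ($c{\left(p \right)} = 9 + 3 \left(\left(-75 + p\right) + p\right) = 9 + 3 \left(-75 + 2 p\right) = 9 + \left(-225 + 6 p\right) = -216 + 6 p$)
$J = -6$ ($J = 3 \left(-2\right) = -6$)
$g{\left(T \right)} = -3 + \frac{1}{-6 + T}$
$c{\left(200 \right)} + g{\left(w{\left(-9 \right)} \right)} = \left(-216 + 6 \cdot 200\right) + \frac{19 - 3 \left(- 2 \left(-9\right)^{2}\right)}{-6 - 2 \left(-9\right)^{2}} = \left(-216 + 1200\right) + \frac{19 - 3 \left(\left(-2\right) 81\right)}{-6 - 162} = 984 + \frac{19 - -486}{-6 - 162} = 984 + \frac{19 + 486}{-168} = 984 - \frac{505}{168} = \frac{164807}{168}$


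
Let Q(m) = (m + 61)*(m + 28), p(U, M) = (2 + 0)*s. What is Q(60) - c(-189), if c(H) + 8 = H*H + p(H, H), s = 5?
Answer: -25075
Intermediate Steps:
p(U, M) = 10 (p(U, M) = (2 + 0)*5 = 2*5 = 10)
Q(m) = (28 + m)*(61 + m) (Q(m) = (61 + m)*(28 + m) = (28 + m)*(61 + m))
c(H) = 2 + H² (c(H) = -8 + (H*H + 10) = -8 + (H² + 10) = -8 + (10 + H²) = 2 + H²)
Q(60) - c(-189) = (1708 + 60² + 89*60) - (2 + (-189)²) = (1708 + 3600 + 5340) - (2 + 35721) = 10648 - 1*35723 = 10648 - 35723 = -25075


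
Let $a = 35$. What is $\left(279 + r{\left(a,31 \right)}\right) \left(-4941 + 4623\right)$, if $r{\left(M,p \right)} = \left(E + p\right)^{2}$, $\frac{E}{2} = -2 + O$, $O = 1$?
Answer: $-356160$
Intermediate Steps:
$E = -2$ ($E = 2 \left(-2 + 1\right) = 2 \left(-1\right) = -2$)
$r{\left(M,p \right)} = \left(-2 + p\right)^{2}$
$\left(279 + r{\left(a,31 \right)}\right) \left(-4941 + 4623\right) = \left(279 + \left(-2 + 31\right)^{2}\right) \left(-4941 + 4623\right) = \left(279 + 29^{2}\right) \left(-318\right) = \left(279 + 841\right) \left(-318\right) = 1120 \left(-318\right) = -356160$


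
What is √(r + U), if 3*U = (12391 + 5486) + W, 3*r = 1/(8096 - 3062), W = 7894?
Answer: √217688978770/5034 ≈ 92.684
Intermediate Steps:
r = 1/15102 (r = 1/(3*(8096 - 3062)) = (⅓)/5034 = (⅓)*(1/5034) = 1/15102 ≈ 6.6216e-5)
U = 25771/3 (U = ((12391 + 5486) + 7894)/3 = (17877 + 7894)/3 = (⅓)*25771 = 25771/3 ≈ 8590.3)
√(r + U) = √(1/15102 + 25771/3) = √(129731215/15102) = √217688978770/5034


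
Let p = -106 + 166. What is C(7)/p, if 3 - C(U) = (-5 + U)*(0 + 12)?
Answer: -7/20 ≈ -0.35000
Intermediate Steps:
C(U) = 63 - 12*U (C(U) = 3 - (-5 + U)*(0 + 12) = 3 - (-5 + U)*12 = 3 - (-60 + 12*U) = 3 + (60 - 12*U) = 63 - 12*U)
p = 60
C(7)/p = (63 - 12*7)/60 = (63 - 84)*(1/60) = -21*1/60 = -7/20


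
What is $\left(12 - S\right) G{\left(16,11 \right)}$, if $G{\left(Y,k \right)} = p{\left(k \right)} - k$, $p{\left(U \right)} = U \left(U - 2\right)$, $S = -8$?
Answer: $1760$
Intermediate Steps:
$p{\left(U \right)} = U \left(-2 + U\right)$
$G{\left(Y,k \right)} = - k + k \left(-2 + k\right)$ ($G{\left(Y,k \right)} = k \left(-2 + k\right) - k = - k + k \left(-2 + k\right)$)
$\left(12 - S\right) G{\left(16,11 \right)} = \left(12 - -8\right) 11 \left(-3 + 11\right) = \left(12 + 8\right) 11 \cdot 8 = 20 \cdot 88 = 1760$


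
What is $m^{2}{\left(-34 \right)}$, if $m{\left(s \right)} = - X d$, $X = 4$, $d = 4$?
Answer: $256$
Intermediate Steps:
$m{\left(s \right)} = -16$ ($m{\left(s \right)} = \left(-1\right) 4 \cdot 4 = \left(-4\right) 4 = -16$)
$m^{2}{\left(-34 \right)} = \left(-16\right)^{2} = 256$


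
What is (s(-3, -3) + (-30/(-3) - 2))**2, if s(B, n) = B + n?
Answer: 4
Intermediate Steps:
(s(-3, -3) + (-30/(-3) - 2))**2 = ((-3 - 3) + (-30/(-3) - 2))**2 = (-6 + (-30*(-1)/3 - 2))**2 = (-6 + (-5*(-2) - 2))**2 = (-6 + (10 - 2))**2 = (-6 + 8)**2 = 2**2 = 4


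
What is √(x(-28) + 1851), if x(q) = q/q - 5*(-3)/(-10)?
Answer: √7402/2 ≈ 43.017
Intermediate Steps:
x(q) = -½ (x(q) = 1 + 15*(-⅒) = 1 - 3/2 = -½)
√(x(-28) + 1851) = √(-½ + 1851) = √(3701/2) = √7402/2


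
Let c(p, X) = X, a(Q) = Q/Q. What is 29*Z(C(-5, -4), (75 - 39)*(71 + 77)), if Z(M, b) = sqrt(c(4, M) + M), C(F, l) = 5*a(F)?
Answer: 29*sqrt(10) ≈ 91.706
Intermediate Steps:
a(Q) = 1
C(F, l) = 5 (C(F, l) = 5*1 = 5)
Z(M, b) = sqrt(2)*sqrt(M) (Z(M, b) = sqrt(M + M) = sqrt(2*M) = sqrt(2)*sqrt(M))
29*Z(C(-5, -4), (75 - 39)*(71 + 77)) = 29*(sqrt(2)*sqrt(5)) = 29*sqrt(10)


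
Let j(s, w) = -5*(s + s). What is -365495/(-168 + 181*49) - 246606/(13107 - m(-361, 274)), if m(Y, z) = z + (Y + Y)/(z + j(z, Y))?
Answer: -4214399629079/68836778164 ≈ -61.223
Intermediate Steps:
j(s, w) = -10*s
m(Y, z) = z - 2*Y/(9*z) (m(Y, z) = z + (Y + Y)/(z - 10*z) = z + (2*Y)/((-9*z)) = z + (2*Y)*(-1/(9*z)) = z - 2*Y/(9*z))
-365495/(-168 + 181*49) - 246606/(13107 - m(-361, 274)) = -365495/(-168 + 181*49) - 246606/(13107 - (274 - 2/9*(-361)/274)) = -365495/(-168 + 8869) - 246606/(13107 - (274 - 2/9*(-361)*1/274)) = -365495/8701 - 246606/(13107 - (274 + 361/1233)) = -365495*1/8701 - 246606/(13107 - 1*338203/1233) = -365495/8701 - 246606/(13107 - 338203/1233) = -365495/8701 - 246606/15822728/1233 = -365495/8701 - 246606*1233/15822728 = -365495/8701 - 152032599/7911364 = -4214399629079/68836778164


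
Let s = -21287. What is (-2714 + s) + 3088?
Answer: -20913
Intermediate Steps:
(-2714 + s) + 3088 = (-2714 - 21287) + 3088 = -24001 + 3088 = -20913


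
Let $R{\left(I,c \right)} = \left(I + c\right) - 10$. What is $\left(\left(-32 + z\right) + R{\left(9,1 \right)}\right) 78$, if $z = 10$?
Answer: $-1716$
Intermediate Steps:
$R{\left(I,c \right)} = -10 + I + c$
$\left(\left(-32 + z\right) + R{\left(9,1 \right)}\right) 78 = \left(\left(-32 + 10\right) + \left(-10 + 9 + 1\right)\right) 78 = \left(-22 + 0\right) 78 = \left(-22\right) 78 = -1716$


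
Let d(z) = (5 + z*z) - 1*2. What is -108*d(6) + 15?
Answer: -4197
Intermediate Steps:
d(z) = 3 + z² (d(z) = (5 + z²) - 2 = 3 + z²)
-108*d(6) + 15 = -108*(3 + 6²) + 15 = -108*(3 + 36) + 15 = -108*39 + 15 = -4212 + 15 = -4197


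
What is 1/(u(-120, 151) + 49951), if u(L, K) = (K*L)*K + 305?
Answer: -1/2685864 ≈ -3.7232e-7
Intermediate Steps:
u(L, K) = 305 + L*K**2 (u(L, K) = L*K**2 + 305 = 305 + L*K**2)
1/(u(-120, 151) + 49951) = 1/((305 - 120*151**2) + 49951) = 1/((305 - 120*22801) + 49951) = 1/((305 - 2736120) + 49951) = 1/(-2735815 + 49951) = 1/(-2685864) = -1/2685864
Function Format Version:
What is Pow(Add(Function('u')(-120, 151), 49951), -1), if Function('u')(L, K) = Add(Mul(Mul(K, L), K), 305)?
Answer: Rational(-1, 2685864) ≈ -3.7232e-7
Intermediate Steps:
Function('u')(L, K) = Add(305, Mul(L, Pow(K, 2))) (Function('u')(L, K) = Add(Mul(L, Pow(K, 2)), 305) = Add(305, Mul(L, Pow(K, 2))))
Pow(Add(Function('u')(-120, 151), 49951), -1) = Pow(Add(Add(305, Mul(-120, Pow(151, 2))), 49951), -1) = Pow(Add(Add(305, Mul(-120, 22801)), 49951), -1) = Pow(Add(Add(305, -2736120), 49951), -1) = Pow(Add(-2735815, 49951), -1) = Pow(-2685864, -1) = Rational(-1, 2685864)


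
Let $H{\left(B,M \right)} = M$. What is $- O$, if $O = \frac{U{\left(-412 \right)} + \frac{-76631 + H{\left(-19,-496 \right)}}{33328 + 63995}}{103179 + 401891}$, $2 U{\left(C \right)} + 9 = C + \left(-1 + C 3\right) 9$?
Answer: $\frac{93718683}{8192487935} \approx 0.01144$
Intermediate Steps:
$U{\left(C \right)} = -9 + 14 C$ ($U{\left(C \right)} = - \frac{9}{2} + \frac{C + \left(-1 + C 3\right) 9}{2} = - \frac{9}{2} + \frac{C + \left(-1 + 3 C\right) 9}{2} = - \frac{9}{2} + \frac{C + \left(-9 + 27 C\right)}{2} = - \frac{9}{2} + \frac{-9 + 28 C}{2} = - \frac{9}{2} + \left(- \frac{9}{2} + 14 C\right) = -9 + 14 C$)
$O = - \frac{93718683}{8192487935}$ ($O = \frac{\left(-9 + 14 \left(-412\right)\right) + \frac{-76631 - 496}{33328 + 63995}}{103179 + 401891} = \frac{\left(-9 - 5768\right) - \frac{77127}{97323}}{505070} = \left(-5777 - \frac{25709}{32441}\right) \frac{1}{505070} = \left(- \frac{187437366}{32441}\right) \frac{1}{505070} = - \frac{93718683}{8192487935} \approx -0.01144$)
$- O = \left(-1\right) \left(- \frac{93718683}{8192487935}\right) = \frac{93718683}{8192487935}$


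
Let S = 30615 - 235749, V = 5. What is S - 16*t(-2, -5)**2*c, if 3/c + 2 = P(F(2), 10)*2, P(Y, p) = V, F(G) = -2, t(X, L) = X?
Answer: -205158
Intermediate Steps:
P(Y, p) = 5
S = -205134
c = 3/8 (c = 3/(-2 + 5*2) = 3/(-2 + 10) = 3/8 ≈ 0.37500)
S - 16*t(-2, -5)**2*c = -205134 - 16*(-2)**2*3/8 = -205134 - 16*4*3/8 = -205134 - 64*3/8 = -205134 - 1*24 = -205134 - 24 = -205158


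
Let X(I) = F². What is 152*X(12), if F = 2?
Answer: 608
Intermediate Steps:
X(I) = 4 (X(I) = 2² = 4)
152*X(12) = 152*4 = 608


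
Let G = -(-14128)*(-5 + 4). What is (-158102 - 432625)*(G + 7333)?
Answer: 4013989965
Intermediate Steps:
G = -14128 (G = -(-14128)*(-1) = -3532*4 = -14128)
(-158102 - 432625)*(G + 7333) = (-158102 - 432625)*(-14128 + 7333) = -590727*(-6795) = 4013989965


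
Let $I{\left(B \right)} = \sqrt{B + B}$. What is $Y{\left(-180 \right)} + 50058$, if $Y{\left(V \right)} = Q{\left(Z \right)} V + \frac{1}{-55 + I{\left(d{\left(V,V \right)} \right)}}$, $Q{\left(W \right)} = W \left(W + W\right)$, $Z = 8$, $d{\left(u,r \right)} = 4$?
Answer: $\frac{81513251}{3017} - \frac{2 \sqrt{2}}{3017} \approx 27018.0$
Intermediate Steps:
$I{\left(B \right)} = \sqrt{2} \sqrt{B}$ ($I{\left(B \right)} = \sqrt{2 B} = \sqrt{2} \sqrt{B}$)
$Q{\left(W \right)} = 2 W^{2}$ ($Q{\left(W \right)} = W 2 W = 2 W^{2}$)
$Y{\left(V \right)} = \frac{1}{-55 + 2 \sqrt{2}} + 128 V$ ($Y{\left(V \right)} = 2 \cdot 8^{2} V + \frac{1}{-55 + \sqrt{2} \sqrt{4}} = 2 \cdot 64 V + \frac{1}{-55 + \sqrt{2} \cdot 2} = 128 V + \frac{1}{-55 + 2 \sqrt{2}} = \frac{1}{-55 + 2 \sqrt{2}} + 128 V$)
$Y{\left(-180 \right)} + 50058 = \left(- \frac{55}{3017} + 128 \left(-180\right) - \frac{2 \sqrt{2}}{3017}\right) + 50058 = \left(- \frac{55}{3017} - 23040 - \frac{2 \sqrt{2}}{3017}\right) + 50058 = \left(- \frac{69511735}{3017} - \frac{2 \sqrt{2}}{3017}\right) + 50058 = \frac{81513251}{3017} - \frac{2 \sqrt{2}}{3017}$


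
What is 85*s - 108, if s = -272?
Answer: -23228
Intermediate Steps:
85*s - 108 = 85*(-272) - 108 = -23120 - 108 = -23228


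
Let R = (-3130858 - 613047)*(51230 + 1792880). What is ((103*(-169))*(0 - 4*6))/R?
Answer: -208884/3452086324775 ≈ -6.0509e-8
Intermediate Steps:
R = -6904172649550 (R = -3743905*1844110 = -6904172649550)
((103*(-169))*(0 - 4*6))/R = ((103*(-169))*(0 - 4*6))/(-6904172649550) = -17407*(0 - 24)*(-1/6904172649550) = -17407*(-24)*(-1/6904172649550) = 417768*(-1/6904172649550) = -208884/3452086324775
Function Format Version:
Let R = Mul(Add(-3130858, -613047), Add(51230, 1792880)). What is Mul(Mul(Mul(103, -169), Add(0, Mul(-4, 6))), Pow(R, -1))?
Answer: Rational(-208884, 3452086324775) ≈ -6.0509e-8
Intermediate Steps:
R = -6904172649550 (R = Mul(-3743905, 1844110) = -6904172649550)
Mul(Mul(Mul(103, -169), Add(0, Mul(-4, 6))), Pow(R, -1)) = Mul(Mul(Mul(103, -169), Add(0, Mul(-4, 6))), Pow(-6904172649550, -1)) = Mul(Mul(-17407, Add(0, -24)), Rational(-1, 6904172649550)) = Mul(Mul(-17407, -24), Rational(-1, 6904172649550)) = Mul(417768, Rational(-1, 6904172649550)) = Rational(-208884, 3452086324775)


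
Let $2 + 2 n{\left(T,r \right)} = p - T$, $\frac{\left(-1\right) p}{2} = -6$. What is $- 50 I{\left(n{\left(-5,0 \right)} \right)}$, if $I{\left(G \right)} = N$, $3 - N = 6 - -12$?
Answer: $750$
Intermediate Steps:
$p = 12$ ($p = \left(-2\right) \left(-6\right) = 12$)
$n{\left(T,r \right)} = 5 - \frac{T}{2}$ ($n{\left(T,r \right)} = -1 + \frac{12 - T}{2} = -1 - \left(-6 + \frac{T}{2}\right) = 5 - \frac{T}{2}$)
$N = -15$ ($N = 3 - \left(6 - -12\right) = 3 - \left(6 + 12\right) = 3 - 18 = -15$)
$I{\left(G \right)} = -15$
$- 50 I{\left(n{\left(-5,0 \right)} \right)} = \left(-50\right) \left(-15\right) = 750$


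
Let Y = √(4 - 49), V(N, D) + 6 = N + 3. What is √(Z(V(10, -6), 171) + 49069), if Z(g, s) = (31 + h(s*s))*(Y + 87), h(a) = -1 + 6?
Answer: √(52201 + 108*I*√5) ≈ 228.48 + 0.5285*I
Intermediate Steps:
V(N, D) = -3 + N (V(N, D) = -6 + (N + 3) = -6 + (3 + N) = -3 + N)
h(a) = 5
Y = 3*I*√5 (Y = √(-45) = 3*I*√5 ≈ 6.7082*I)
Z(g, s) = 3132 + 108*I*√5 (Z(g, s) = (31 + 5)*(3*I*√5 + 87) = 36*(87 + 3*I*√5) = 3132 + 108*I*√5)
√(Z(V(10, -6), 171) + 49069) = √((3132 + 108*I*√5) + 49069) = √(52201 + 108*I*√5)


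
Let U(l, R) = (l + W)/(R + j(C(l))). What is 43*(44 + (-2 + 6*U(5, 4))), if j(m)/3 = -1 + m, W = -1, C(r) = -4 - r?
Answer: 22962/13 ≈ 1766.3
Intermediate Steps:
j(m) = -3 + 3*m (j(m) = 3*(-1 + m) = -3 + 3*m)
U(l, R) = (-1 + l)/(-15 + R - 3*l) (U(l, R) = (l - 1)/(R + (-3 + 3*(-4 - l))) = (-1 + l)/(R + (-3 + (-12 - 3*l))) = (-1 + l)/(R + (-15 - 3*l)) = (-1 + l)/(-15 + R - 3*l))
43*(44 + (-2 + 6*U(5, 4))) = 43*(44 + (-2 + 6*((1 - 1*5)/(15 - 1*4 + 3*5)))) = 43*(44 + (-2 + 6*((1 - 5)/(15 - 4 + 15)))) = 43*(44 + (-2 + 6*(-4/26))) = 43*(44 + (-2 + 6*((1/26)*(-4)))) = 43*(44 + (-2 + 6*(-2/13))) = 43*(44 + (-2 - 12/13)) = 43*(44 - 38/13) = 43*(534/13) = 22962/13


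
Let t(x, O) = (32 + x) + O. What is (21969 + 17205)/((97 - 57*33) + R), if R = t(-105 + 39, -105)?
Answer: -13058/641 ≈ -20.371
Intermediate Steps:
t(x, O) = 32 + O + x
R = -139 (R = 32 - 105 + (-105 + 39) = 32 - 105 - 66 = -139)
(21969 + 17205)/((97 - 57*33) + R) = (21969 + 17205)/((97 - 57*33) - 139) = 39174/((97 - 1881) - 139) = 39174/(-1784 - 139) = 39174/(-1923) = 39174*(-1/1923) = -13058/641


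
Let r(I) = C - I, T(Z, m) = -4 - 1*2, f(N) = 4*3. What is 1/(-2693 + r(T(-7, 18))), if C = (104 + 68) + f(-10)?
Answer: -1/2503 ≈ -0.00039952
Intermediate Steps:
f(N) = 12
T(Z, m) = -6 (T(Z, m) = -4 - 2 = -6)
C = 184 (C = (104 + 68) + 12 = 172 + 12 = 184)
r(I) = 184 - I
1/(-2693 + r(T(-7, 18))) = 1/(-2693 + (184 - 1*(-6))) = 1/(-2693 + (184 + 6)) = 1/(-2693 + 190) = 1/(-2503) = -1/2503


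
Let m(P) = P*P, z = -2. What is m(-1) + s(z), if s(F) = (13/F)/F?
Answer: 17/4 ≈ 4.2500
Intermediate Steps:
s(F) = 13/F²
m(P) = P²
m(-1) + s(z) = (-1)² + 13/(-2)² = 1 + 13*(¼) = 1 + 13/4 = 17/4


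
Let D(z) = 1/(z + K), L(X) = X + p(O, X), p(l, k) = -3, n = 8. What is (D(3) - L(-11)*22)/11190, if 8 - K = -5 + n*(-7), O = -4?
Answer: 22177/805680 ≈ 0.027526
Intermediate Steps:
L(X) = -3 + X (L(X) = X - 3 = -3 + X)
K = 69 (K = 8 - (-5 + 8*(-7)) = 8 - (-5 - 56) = 8 - 1*(-61) = 8 + 61 = 69)
D(z) = 1/(69 + z) (D(z) = 1/(z + 69) = 1/(69 + z))
(D(3) - L(-11)*22)/11190 = (1/(69 + 3) - (-3 - 11)*22)/11190 = (1/72 - (-14)*22)*(1/11190) = (1/72 - 1*(-308))*(1/11190) = (1/72 + 308)*(1/11190) = (22177/72)*(1/11190) = 22177/805680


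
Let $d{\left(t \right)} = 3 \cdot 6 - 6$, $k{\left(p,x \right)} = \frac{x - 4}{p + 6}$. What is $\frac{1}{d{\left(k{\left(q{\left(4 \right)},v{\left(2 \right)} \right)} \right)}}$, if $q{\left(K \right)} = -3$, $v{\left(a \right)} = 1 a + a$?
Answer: $\frac{1}{12} \approx 0.083333$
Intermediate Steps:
$v{\left(a \right)} = 2 a$ ($v{\left(a \right)} = a + a = 2 a$)
$k{\left(p,x \right)} = \frac{-4 + x}{6 + p}$
$d{\left(t \right)} = 12$ ($d{\left(t \right)} = 18 - 6 = 12$)
$\frac{1}{d{\left(k{\left(q{\left(4 \right)},v{\left(2 \right)} \right)} \right)}} = \frac{1}{12}$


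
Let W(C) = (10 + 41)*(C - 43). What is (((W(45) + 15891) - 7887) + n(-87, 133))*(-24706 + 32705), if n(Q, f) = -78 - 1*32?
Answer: 63960004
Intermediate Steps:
W(C) = -2193 + 51*C (W(C) = 51*(-43 + C) = -2193 + 51*C)
n(Q, f) = -110 (n(Q, f) = -78 - 32 = -110)
(((W(45) + 15891) - 7887) + n(-87, 133))*(-24706 + 32705) = ((((-2193 + 51*45) + 15891) - 7887) - 110)*(-24706 + 32705) = ((((-2193 + 2295) + 15891) - 7887) - 110)*7999 = (((102 + 15891) - 7887) - 110)*7999 = ((15993 - 7887) - 110)*7999 = (8106 - 110)*7999 = 7996*7999 = 63960004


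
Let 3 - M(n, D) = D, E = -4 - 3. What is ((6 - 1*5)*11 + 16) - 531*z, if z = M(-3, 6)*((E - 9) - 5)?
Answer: -33426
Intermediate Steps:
E = -7
M(n, D) = 3 - D
z = 63 (z = (3 - 1*6)*((-7 - 9) - 5) = (3 - 6)*(-16 - 5) = -3*(-21) = 63)
((6 - 1*5)*11 + 16) - 531*z = ((6 - 1*5)*11 + 16) - 531*63 = ((6 - 5)*11 + 16) - 33453 = (1*11 + 16) - 33453 = (11 + 16) - 33453 = 27 - 33453 = -33426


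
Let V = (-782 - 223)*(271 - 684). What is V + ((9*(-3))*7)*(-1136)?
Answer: 629769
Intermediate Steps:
V = 415065 (V = -1005*(-413) = 415065)
V + ((9*(-3))*7)*(-1136) = 415065 + ((9*(-3))*7)*(-1136) = 415065 - 27*7*(-1136) = 415065 - 189*(-1136) = 415065 + 214704 = 629769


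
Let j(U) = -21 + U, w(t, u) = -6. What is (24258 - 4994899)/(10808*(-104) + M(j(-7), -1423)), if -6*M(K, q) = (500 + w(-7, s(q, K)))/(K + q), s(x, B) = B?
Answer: 1664400021/376377773 ≈ 4.4221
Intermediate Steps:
M(K, q) = -247/(3*(K + q)) (M(K, q) = -(500 - 6)/(6*(K + q)) = -247/(3*(K + q)))
(24258 - 4994899)/(10808*(-104) + M(j(-7), -1423)) = (24258 - 4994899)/(10808*(-104) - 247/(3*(-21 - 7) + 3*(-1423))) = -4970641/(-1124032 - 247/(3*(-28) - 4269)) = -4970641/(-1124032 - 247/(-84 - 4269)) = -4970641/(-1124032 - 247/(-4353)) = -4970641/(-1124032 - 247*(-1/4353)) = -4970641/(-1124032 + 247/4353) = -4970641/(-4892911049/4353) = -4970641*(-4353/4892911049) = 1664400021/376377773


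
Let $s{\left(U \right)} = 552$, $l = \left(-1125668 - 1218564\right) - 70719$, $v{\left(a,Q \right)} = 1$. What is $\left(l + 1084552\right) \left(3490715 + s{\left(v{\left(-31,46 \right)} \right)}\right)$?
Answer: $-4644778125533$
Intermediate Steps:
$l = -2414951$ ($l = -2344232 - 70719 = -2414951$)
$\left(l + 1084552\right) \left(3490715 + s{\left(v{\left(-31,46 \right)} \right)}\right) = \left(-2414951 + 1084552\right) \left(3490715 + 552\right) = \left(-1330399\right) 3491267 = -4644778125533$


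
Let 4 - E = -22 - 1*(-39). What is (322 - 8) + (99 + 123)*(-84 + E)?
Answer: -21220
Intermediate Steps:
E = -13 (E = 4 - (-22 - 1*(-39)) = 4 - (-22 + 39) = 4 - 1*17 = 4 - 17 = -13)
(322 - 8) + (99 + 123)*(-84 + E) = (322 - 8) + (99 + 123)*(-84 - 13) = 314 + 222*(-97) = 314 - 21534 = -21220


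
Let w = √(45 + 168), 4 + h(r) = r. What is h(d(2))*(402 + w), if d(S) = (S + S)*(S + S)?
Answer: 4824 + 12*√213 ≈ 4999.1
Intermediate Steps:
d(S) = 4*S² (d(S) = (2*S)*(2*S) = 4*S²)
h(r) = -4 + r
w = √213 ≈ 14.595
h(d(2))*(402 + w) = (-4 + 4*2²)*(402 + √213) = (-4 + 4*4)*(402 + √213) = (-4 + 16)*(402 + √213) = 12*(402 + √213) = 4824 + 12*√213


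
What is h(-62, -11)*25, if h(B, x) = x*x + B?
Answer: 1475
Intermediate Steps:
h(B, x) = B + x**2 (h(B, x) = x**2 + B = B + x**2)
h(-62, -11)*25 = (-62 + (-11)**2)*25 = (-62 + 121)*25 = 59*25 = 1475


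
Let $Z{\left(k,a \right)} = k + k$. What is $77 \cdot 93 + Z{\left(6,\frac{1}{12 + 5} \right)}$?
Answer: $7173$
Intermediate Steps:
$Z{\left(k,a \right)} = 2 k$
$77 \cdot 93 + Z{\left(6,\frac{1}{12 + 5} \right)} = 77 \cdot 93 + 2 \cdot 6 = 7161 + 12 = 7173$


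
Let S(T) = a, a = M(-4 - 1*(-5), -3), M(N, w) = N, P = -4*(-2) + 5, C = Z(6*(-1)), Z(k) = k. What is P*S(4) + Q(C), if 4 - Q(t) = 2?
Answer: 15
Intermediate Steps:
C = -6 (C = 6*(-1) = -6)
Q(t) = 2 (Q(t) = 4 - 1*2 = 4 - 2 = 2)
P = 13 (P = 8 + 5 = 13)
a = 1 (a = -4 - 1*(-5) = -4 + 5 = 1)
S(T) = 1
P*S(4) + Q(C) = 13*1 + 2 = 13 + 2 = 15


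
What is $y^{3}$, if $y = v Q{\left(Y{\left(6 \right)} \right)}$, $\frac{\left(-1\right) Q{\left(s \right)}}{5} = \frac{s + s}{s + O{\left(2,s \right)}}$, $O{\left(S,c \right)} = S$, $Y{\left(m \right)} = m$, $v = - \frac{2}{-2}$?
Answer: $- \frac{3375}{8} \approx -421.88$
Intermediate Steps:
$v = 1$ ($v = \left(-2\right) \left(- \frac{1}{2}\right) = 1$)
$Q{\left(s \right)} = - \frac{10 s}{2 + s}$ ($Q{\left(s \right)} = - 5 \frac{s + s}{s + 2} = - 5 \frac{2 s}{2 + s} = - \frac{10 s}{2 + s}$)
$y = - \frac{15}{2}$ ($y = 1 \left(\left(-10\right) 6 \frac{1}{2 + 6}\right) = 1 \left(\left(-10\right) 6 \cdot \frac{1}{8}\right) = 1 \left(- \frac{15}{2}\right) = - \frac{15}{2} \approx -7.5$)
$y^{3} = \left(- \frac{15}{2}\right)^{3} = - \frac{3375}{8}$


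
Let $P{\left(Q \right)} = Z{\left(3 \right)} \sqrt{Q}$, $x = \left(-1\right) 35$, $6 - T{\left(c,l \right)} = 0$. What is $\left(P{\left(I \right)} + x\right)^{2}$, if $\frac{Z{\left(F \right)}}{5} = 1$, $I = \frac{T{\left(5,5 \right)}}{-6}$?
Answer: $1200 - 350 i \approx 1200.0 - 350.0 i$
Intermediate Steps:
$T{\left(c,l \right)} = 6$ ($T{\left(c,l \right)} = 6 - 0 = 6 + 0 = 6$)
$x = -35$
$I = -1$ ($I = \frac{6}{-6} = 6 \left(- \frac{1}{6}\right) = -1$)
$Z{\left(F \right)} = 5$ ($Z{\left(F \right)} = 5 \cdot 1 = 5$)
$P{\left(Q \right)} = 5 \sqrt{Q}$
$\left(P{\left(I \right)} + x\right)^{2} = \left(5 \sqrt{-1} - 35\right)^{2} = \left(5 i - 35\right)^{2} = \left(-35 + 5 i\right)^{2}$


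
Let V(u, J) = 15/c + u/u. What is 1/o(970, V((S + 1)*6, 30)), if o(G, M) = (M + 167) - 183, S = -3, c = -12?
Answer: -4/65 ≈ -0.061538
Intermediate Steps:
V(u, J) = -¼ (V(u, J) = 15/(-12) + u/u = 15*(-1/12) + 1 = -5/4 + 1 = -¼)
o(G, M) = -16 + M (o(G, M) = (167 + M) - 183 = -16 + M)
1/o(970, V((S + 1)*6, 30)) = 1/(-16 - ¼) = 1/(-65/4) = -4/65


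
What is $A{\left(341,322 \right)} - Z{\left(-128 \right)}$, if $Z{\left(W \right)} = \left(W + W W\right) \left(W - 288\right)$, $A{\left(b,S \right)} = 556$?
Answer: $6763052$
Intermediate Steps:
$Z{\left(W \right)} = \left(-288 + W\right) \left(W + W^{2}\right)$ ($Z{\left(W \right)} = \left(W + W^{2}\right) \left(-288 + W\right) = \left(-288 + W\right) \left(W + W^{2}\right)$)
$A{\left(341,322 \right)} - Z{\left(-128 \right)} = 556 - - 128 \left(-288 + \left(-128\right)^{2} - -36736\right) = 556 - - 128 \left(-288 + 16384 + 36736\right) = 556 - \left(-128\right) 52832 = 556 - -6762496 = 556 + 6762496 = 6763052$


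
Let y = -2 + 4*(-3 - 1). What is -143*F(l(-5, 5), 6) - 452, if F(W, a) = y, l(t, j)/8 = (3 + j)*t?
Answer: 2122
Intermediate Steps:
l(t, j) = 8*t*(3 + j) (l(t, j) = 8*((3 + j)*t) = 8*(t*(3 + j)) = 8*t*(3 + j))
y = -18 (y = -2 + 4*(-4) = -2 - 16 = -18)
F(W, a) = -18
-143*F(l(-5, 5), 6) - 452 = -143*(-18) - 452 = 2574 - 452 = 2122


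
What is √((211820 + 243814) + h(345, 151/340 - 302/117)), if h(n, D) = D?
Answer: √20028164235235/6630 ≈ 675.00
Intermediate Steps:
√((211820 + 243814) + h(345, 151/340 - 302/117)) = √((211820 + 243814) + (151/340 - 302/117)) = √(455634 + (151*(1/340) - 302*1/117)) = √(455634 + (151/340 - 302/117)) = √(455634 - 85013/39780) = √(18125035507/39780) = √20028164235235/6630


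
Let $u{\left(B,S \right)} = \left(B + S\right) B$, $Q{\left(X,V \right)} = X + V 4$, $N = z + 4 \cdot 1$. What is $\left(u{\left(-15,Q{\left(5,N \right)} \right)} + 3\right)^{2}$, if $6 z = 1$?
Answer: $9409$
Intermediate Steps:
$z = \frac{1}{6}$ ($z = \frac{1}{6} \cdot 1 = \frac{1}{6} \approx 0.16667$)
$N = \frac{25}{6}$ ($N = \frac{1}{6} + 4 \cdot 1 = \frac{1}{6} + 4 = \frac{25}{6} \approx 4.1667$)
$Q{\left(X,V \right)} = X + 4 V$
$u{\left(B,S \right)} = B \left(B + S\right)$
$\left(u{\left(-15,Q{\left(5,N \right)} \right)} + 3\right)^{2} = \left(- 15 \left(-15 + \left(5 + 4 \cdot \frac{25}{6}\right)\right) + 3\right)^{2} = \left(- 15 \left(-15 + \left(5 + \frac{50}{3}\right)\right) + 3\right)^{2} = \left(- 15 \left(-15 + \frac{65}{3}\right) + 3\right)^{2} = \left(\left(-15\right) \frac{20}{3} + 3\right)^{2} = \left(-100 + 3\right)^{2} = \left(-97\right)^{2} = 9409$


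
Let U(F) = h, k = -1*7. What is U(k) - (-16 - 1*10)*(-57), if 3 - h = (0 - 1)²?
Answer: -1480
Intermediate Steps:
k = -7
h = 2 (h = 3 - (0 - 1)² = 3 - 1*(-1)² = 3 - 1*1 = 3 - 1 = 2)
U(F) = 2
U(k) - (-16 - 1*10)*(-57) = 2 - (-16 - 1*10)*(-57) = 2 - (-16 - 10)*(-57) = 2 - (-26)*(-57) = 2 - 1*1482 = 2 - 1482 = -1480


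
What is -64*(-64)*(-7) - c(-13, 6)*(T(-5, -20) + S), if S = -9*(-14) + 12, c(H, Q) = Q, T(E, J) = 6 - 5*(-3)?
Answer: -29626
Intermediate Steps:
T(E, J) = 21 (T(E, J) = 6 + 15 = 21)
S = 138 (S = 126 + 12 = 138)
-64*(-64)*(-7) - c(-13, 6)*(T(-5, -20) + S) = -64*(-64)*(-7) - 6*(21 + 138) = 4096*(-7) - 6*159 = -28672 - 1*954 = -28672 - 954 = -29626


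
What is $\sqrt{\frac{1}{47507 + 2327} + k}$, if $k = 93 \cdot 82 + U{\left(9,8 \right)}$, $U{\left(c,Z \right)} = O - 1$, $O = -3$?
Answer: $\frac{3 \sqrt{2103187209074}}{49834} \approx 87.304$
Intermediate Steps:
$U{\left(c,Z \right)} = -4$ ($U{\left(c,Z \right)} = -3 - 1 = -4$)
$k = 7622$ ($k = 93 \cdot 82 - 4 = 7626 - 4 = 7622$)
$\sqrt{\frac{1}{47507 + 2327} + k} = \sqrt{\frac{1}{47507 + 2327} + 7622} = \sqrt{\frac{1}{49834} + 7622} = \sqrt{\frac{379834749}{49834}} = \frac{3 \sqrt{2103187209074}}{49834}$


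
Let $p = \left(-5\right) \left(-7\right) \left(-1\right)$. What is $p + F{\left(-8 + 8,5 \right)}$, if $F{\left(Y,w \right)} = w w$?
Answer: $-10$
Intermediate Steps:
$F{\left(Y,w \right)} = w^{2}$
$p = -35$ ($p = 35 \left(-1\right) = -35$)
$p + F{\left(-8 + 8,5 \right)} = -35 + 5^{2} = -35 + 25 = -10$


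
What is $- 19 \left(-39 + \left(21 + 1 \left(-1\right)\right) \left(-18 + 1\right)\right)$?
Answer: $7201$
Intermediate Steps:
$- 19 \left(-39 + \left(21 + 1 \left(-1\right)\right) \left(-18 + 1\right)\right) = - 19 \left(-39 + \left(21 - 1\right) \left(-17\right)\right) = - 19 \left(-39 + 20 \left(-17\right)\right) = - 19 \left(-39 - 340\right) = \left(-19\right) \left(-379\right) = 7201$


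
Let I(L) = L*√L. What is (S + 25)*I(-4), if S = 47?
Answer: -576*I ≈ -576.0*I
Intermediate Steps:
I(L) = L^(3/2)
(S + 25)*I(-4) = (47 + 25)*(-4)^(3/2) = 72*(-8*I) = -576*I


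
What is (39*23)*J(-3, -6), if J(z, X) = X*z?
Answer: 16146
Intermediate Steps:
(39*23)*J(-3, -6) = (39*23)*(-6*(-3)) = 897*18 = 16146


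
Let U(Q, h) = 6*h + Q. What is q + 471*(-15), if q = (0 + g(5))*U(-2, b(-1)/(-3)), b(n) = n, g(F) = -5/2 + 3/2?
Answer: -7065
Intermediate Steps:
g(F) = -1 (g(F) = -5*1/2 + 3*(1/2) = -5/2 + 3/2 = -1)
U(Q, h) = Q + 6*h
q = 0 (q = (0 - 1)*(-2 + 6*(-1/(-3))) = -(-2 + 6*(-1*(-1/3))) = -(-2 + 6*(1/3)) = -(-2 + 2) = -1*0 = 0)
q + 471*(-15) = 0 + 471*(-15) = 0 - 7065 = -7065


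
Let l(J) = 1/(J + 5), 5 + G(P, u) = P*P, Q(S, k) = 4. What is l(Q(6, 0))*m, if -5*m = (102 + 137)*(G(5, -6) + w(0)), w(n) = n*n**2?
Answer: -956/9 ≈ -106.22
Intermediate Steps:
G(P, u) = -5 + P**2 (G(P, u) = -5 + P*P = -5 + P**2)
l(J) = 1/(5 + J)
w(n) = n**3
m = -956 (m = -(102 + 137)*((-5 + 5**2) + 0**3)/5 = -239*((-5 + 25) + 0)/5 = -239*(20 + 0)/5 = -239*20/5 = -1/5*4780 = -956)
l(Q(6, 0))*m = -956/(5 + 4) = -956/9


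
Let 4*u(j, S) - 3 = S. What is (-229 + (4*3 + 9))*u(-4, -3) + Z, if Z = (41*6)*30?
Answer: 7380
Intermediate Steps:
u(j, S) = ¾ + S/4
Z = 7380 (Z = 246*30 = 7380)
(-229 + (4*3 + 9))*u(-4, -3) + Z = (-229 + (4*3 + 9))*(¾ + (¼)*(-3)) + 7380 = (-229 + (12 + 9))*(¾ - ¾) + 7380 = (-229 + 21)*0 + 7380 = -208*0 + 7380 = 0 + 7380 = 7380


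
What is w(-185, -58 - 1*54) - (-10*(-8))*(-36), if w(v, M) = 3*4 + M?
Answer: 2780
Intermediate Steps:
w(v, M) = 12 + M
w(-185, -58 - 1*54) - (-10*(-8))*(-36) = (12 + (-58 - 1*54)) - (-10*(-8))*(-36) = (12 + (-58 - 54)) - 80*(-36) = (12 - 112) - 1*(-2880) = -100 + 2880 = 2780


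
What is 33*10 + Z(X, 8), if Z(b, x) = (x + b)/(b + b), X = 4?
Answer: 663/2 ≈ 331.50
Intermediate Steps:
Z(b, x) = (b + x)/(2*b) (Z(b, x) = (b + x)/((2*b)) = (b + x)*(1/(2*b)) = (b + x)/(2*b))
33*10 + Z(X, 8) = 33*10 + (½)*(4 + 8)/4 = 330 + (½)*(¼)*12 = 330 + 3/2 = 663/2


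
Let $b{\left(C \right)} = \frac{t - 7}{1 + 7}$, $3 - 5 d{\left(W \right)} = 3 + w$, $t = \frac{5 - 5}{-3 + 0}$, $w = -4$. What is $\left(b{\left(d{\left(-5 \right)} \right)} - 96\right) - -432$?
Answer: $\frac{2681}{8} \approx 335.13$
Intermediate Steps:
$t = 0$ ($t = \frac{0}{-3} = 0 \left(- \frac{1}{3}\right) = 0$)
$d{\left(W \right)} = \frac{4}{5}$ ($d{\left(W \right)} = \frac{3}{5} - \frac{3 - 4}{5} = \frac{3}{5} - - \frac{1}{5} = \frac{3}{5} + \frac{1}{5} = \frac{4}{5}$)
$b{\left(C \right)} = - \frac{7}{8}$ ($b{\left(C \right)} = \frac{0 - 7}{1 + 7} = - \frac{7}{8}$)
$\left(b{\left(d{\left(-5 \right)} \right)} - 96\right) - -432 = \left(- \frac{7}{8} - 96\right) - -432 = - \frac{775}{8} + 432 = \frac{2681}{8}$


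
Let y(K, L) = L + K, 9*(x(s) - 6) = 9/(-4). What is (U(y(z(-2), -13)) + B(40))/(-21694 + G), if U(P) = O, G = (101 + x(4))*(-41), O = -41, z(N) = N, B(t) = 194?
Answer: -68/11587 ≈ -0.0058686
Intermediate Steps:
x(s) = 23/4 (x(s) = 6 + (9/(-4))/9 = 6 + (9*(-¼))/9 = 6 + (⅑)*(-9/4) = 6 - ¼ = 23/4)
y(K, L) = K + L
G = -17507/4 (G = (101 + 23/4)*(-41) = (427/4)*(-41) = -17507/4 ≈ -4376.8)
U(P) = -41
(U(y(z(-2), -13)) + B(40))/(-21694 + G) = (-41 + 194)/(-21694 - 17507/4) = 153/(-104283/4) = 153*(-4/104283) = -68/11587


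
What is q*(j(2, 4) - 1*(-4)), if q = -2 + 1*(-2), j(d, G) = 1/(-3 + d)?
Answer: -12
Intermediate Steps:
q = -4 (q = -2 - 2 = -4)
q*(j(2, 4) - 1*(-4)) = -4*(1/(-3 + 2) - 1*(-4)) = -4*(1/(-1) + 4) = -4*(-1 + 4) = -4*3 = -12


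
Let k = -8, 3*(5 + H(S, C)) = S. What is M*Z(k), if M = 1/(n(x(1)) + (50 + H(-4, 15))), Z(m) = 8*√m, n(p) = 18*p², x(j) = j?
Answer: 48*I*√2/185 ≈ 0.36693*I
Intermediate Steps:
H(S, C) = -5 + S/3
M = 3/185 (M = 1/(18*1² + (50 + (-5 + (⅓)*(-4)))) = 1/(18*1 + (50 + (-5 - 4/3))) = 1/(18 + (50 - 19/3)) = 1/(18 + 131/3) = 1/(185/3) = 3/185 ≈ 0.016216)
M*Z(k) = 3*(8*√(-8))/185 = 3*(8*(2*I*√2))/185 = 3*(16*I*√2)/185 = 48*I*√2/185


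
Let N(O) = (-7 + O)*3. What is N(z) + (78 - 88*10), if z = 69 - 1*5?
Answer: -631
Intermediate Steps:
z = 64 (z = 69 - 5 = 64)
N(O) = -21 + 3*O
N(z) + (78 - 88*10) = (-21 + 3*64) + (78 - 88*10) = (-21 + 192) + (78 - 880) = 171 - 802 = -631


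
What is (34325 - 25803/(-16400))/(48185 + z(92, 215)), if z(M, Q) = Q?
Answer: 562955803/793760000 ≈ 0.70923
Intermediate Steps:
(34325 - 25803/(-16400))/(48185 + z(92, 215)) = (34325 - 25803/(-16400))/(48185 + 215) = (34325 - 25803*(-1/16400))/48400 = (34325 + 25803/16400)*(1/48400) = (562955803/16400)*(1/48400) = 562955803/793760000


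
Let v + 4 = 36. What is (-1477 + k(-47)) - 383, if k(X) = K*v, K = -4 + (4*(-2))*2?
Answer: -2500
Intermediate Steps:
v = 32 (v = -4 + 36 = 32)
K = -20 (K = -4 - 8*2 = -4 - 16 = -20)
k(X) = -640 (k(X) = -20*32 = -640)
(-1477 + k(-47)) - 383 = (-1477 - 640) - 383 = -2117 - 383 = -2500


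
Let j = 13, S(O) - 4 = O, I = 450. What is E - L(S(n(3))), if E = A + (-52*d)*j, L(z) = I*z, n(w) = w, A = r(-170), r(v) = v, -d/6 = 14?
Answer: 53464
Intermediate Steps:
d = -84 (d = -6*14 = -84)
A = -170
S(O) = 4 + O
L(z) = 450*z
E = 56614 (E = -170 - 52*(-84)*13 = -170 + 4368*13 = -170 + 56784 = 56614)
E - L(S(n(3))) = 56614 - 450*(4 + 3) = 56614 - 450*7 = 56614 - 1*3150 = 56614 - 3150 = 53464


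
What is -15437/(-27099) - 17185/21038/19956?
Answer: 2160172275007/3792363484824 ≈ 0.56961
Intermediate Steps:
-15437/(-27099) - 17185/21038/19956 = -15437*(-1/27099) - 17185*1/21038*(1/19956) = 15437/27099 - 17185/21038*1/19956 = 15437/27099 - 17185/419834328 = 2160172275007/3792363484824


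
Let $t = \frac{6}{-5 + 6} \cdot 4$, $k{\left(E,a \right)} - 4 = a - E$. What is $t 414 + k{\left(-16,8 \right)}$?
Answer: $9964$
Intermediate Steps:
$k{\left(E,a \right)} = 4 + a - E$ ($k{\left(E,a \right)} = 4 - \left(E - a\right) = 4 + a - E$)
$t = 24$ ($t = \frac{6}{1} \cdot 4 = 6 \cdot 1 \cdot 4 = 6 \cdot 4 = 24$)
$t 414 + k{\left(-16,8 \right)} = 24 \cdot 414 + \left(4 + 8 - -16\right) = 9936 + \left(4 + 8 + 16\right) = 9936 + 28 = 9964$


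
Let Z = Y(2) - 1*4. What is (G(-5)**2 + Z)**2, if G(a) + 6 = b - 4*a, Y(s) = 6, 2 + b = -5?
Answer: 2601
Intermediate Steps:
b = -7 (b = -2 - 5 = -7)
Z = 2 (Z = 6 - 1*4 = 6 - 4 = 2)
G(a) = -13 - 4*a (G(a) = -6 + (-7 - 4*a) = -13 - 4*a)
(G(-5)**2 + Z)**2 = ((-13 - 4*(-5))**2 + 2)**2 = ((-13 + 20)**2 + 2)**2 = (7**2 + 2)**2 = (49 + 2)**2 = 51**2 = 2601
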